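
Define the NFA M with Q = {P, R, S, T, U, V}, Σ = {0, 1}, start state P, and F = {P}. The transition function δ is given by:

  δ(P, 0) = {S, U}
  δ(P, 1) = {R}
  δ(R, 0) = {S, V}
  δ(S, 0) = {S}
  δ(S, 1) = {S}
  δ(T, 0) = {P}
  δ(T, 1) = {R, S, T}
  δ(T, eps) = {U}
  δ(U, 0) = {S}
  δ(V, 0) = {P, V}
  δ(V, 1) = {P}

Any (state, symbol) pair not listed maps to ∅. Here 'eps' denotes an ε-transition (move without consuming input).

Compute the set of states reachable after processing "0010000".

Start in {P}.
Read '0': P→{S, U}; now {S, U}.
Read '0': S→{S}, U→{S}; now {S}.
Read '1': S→{S}; now {S}.
Read '0': S→{S}; now {S}.
Read '0': S→{S}; now {S}.
Read '0': S→{S}; now {S}.
Read '0': S→{S}; now {S}.

{S}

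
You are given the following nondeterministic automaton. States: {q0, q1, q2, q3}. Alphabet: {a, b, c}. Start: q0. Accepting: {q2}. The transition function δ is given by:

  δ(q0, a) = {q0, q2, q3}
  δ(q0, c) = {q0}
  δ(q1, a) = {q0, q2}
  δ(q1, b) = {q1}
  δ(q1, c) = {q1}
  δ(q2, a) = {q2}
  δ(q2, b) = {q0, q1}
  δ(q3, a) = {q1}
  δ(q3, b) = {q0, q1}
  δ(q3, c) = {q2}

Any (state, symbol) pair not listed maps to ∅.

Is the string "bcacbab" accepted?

Start in {q0}.
Read 'b': {q0} → ∅.
The set is empty and remains empty for the remaining 6 symbols.
The final set ∅ contains no accepting state.

No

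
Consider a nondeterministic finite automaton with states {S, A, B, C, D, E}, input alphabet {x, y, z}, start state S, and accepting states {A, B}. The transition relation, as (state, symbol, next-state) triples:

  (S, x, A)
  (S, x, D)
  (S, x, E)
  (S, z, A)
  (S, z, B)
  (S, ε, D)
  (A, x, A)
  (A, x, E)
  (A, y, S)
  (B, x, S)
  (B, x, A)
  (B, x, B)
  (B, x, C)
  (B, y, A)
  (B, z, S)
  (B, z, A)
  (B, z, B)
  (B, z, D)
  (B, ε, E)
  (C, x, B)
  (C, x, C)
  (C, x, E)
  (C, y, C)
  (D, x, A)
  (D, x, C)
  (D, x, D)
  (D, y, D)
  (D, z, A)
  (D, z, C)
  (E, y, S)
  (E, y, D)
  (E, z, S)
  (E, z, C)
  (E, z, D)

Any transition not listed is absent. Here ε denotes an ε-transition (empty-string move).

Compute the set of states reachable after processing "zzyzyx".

Start: ε-closure({S}) = {S, D}.
Read 'z': S→{A, B}, D→{A, C}; union {A, B, C}; ε-closure = {A, B, C, E}.
Read 'z': A→∅, B→{S, A, B, D}, C→∅, E→{S, C, D}; union {S, A, B, C, D}; ε-closure = {S, A, B, C, D, E}.
Read 'y': S→∅, A→{S}, B→{A}, C→{C}, D→{D}, E→{S, D}; now {S, A, C, D}.
Read 'z': S→{A, B}, A→∅, C→∅, D→{A, C}; union {A, B, C}; ε-closure = {A, B, C, E}.
Read 'y': A→{S}, B→{A}, C→{C}, E→{S, D}; now {S, A, C, D}.
Read 'x': S→{A, D, E}, A→{A, E}, C→{B, C, E}, D→{A, C, D}; now {A, B, C, D, E}.

{A, B, C, D, E}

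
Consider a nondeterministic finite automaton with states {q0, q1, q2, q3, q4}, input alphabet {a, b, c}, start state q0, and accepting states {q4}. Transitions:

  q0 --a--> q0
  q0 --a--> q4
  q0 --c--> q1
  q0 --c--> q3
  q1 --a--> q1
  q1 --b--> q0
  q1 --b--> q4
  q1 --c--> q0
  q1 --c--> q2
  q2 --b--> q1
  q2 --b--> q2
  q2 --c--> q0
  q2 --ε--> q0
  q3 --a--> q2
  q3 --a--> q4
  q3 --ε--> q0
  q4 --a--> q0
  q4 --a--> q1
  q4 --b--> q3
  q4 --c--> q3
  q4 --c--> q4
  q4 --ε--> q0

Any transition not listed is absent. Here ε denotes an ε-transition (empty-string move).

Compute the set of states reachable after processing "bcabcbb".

Start in {q0}.
Read 'b': q0→∅; now ∅.
The set is empty and remains empty for the remaining 6 symbols.

∅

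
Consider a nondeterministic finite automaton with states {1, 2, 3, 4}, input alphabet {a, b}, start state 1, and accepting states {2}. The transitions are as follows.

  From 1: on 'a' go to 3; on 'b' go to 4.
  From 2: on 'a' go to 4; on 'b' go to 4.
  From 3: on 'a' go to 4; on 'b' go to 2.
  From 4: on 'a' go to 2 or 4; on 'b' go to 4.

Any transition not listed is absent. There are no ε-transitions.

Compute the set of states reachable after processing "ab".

Start in {1}.
Read 'a': {1} → {3}.
Read 'b': {3} → {2}.

{2}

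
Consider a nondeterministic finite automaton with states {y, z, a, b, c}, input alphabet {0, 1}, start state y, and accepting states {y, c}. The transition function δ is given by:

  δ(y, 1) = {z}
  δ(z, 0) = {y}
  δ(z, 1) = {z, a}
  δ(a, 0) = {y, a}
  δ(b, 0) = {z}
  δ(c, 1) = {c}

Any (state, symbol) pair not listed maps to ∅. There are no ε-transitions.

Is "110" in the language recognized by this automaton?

Yes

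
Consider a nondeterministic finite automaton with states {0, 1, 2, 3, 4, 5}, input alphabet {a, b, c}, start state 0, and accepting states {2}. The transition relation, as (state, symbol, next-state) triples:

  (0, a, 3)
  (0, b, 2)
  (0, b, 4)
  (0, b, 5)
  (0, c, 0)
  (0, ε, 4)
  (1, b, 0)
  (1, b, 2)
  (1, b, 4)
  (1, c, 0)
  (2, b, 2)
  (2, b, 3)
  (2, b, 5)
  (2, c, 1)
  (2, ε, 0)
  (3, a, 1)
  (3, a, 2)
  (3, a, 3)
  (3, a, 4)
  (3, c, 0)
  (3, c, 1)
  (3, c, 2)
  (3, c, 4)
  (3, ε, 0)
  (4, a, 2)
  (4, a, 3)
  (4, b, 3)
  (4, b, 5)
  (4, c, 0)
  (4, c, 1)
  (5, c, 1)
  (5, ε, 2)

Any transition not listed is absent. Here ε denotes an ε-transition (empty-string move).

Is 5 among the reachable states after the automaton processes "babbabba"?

Start: ε-closure({0}) = {0, 4}.
Read 'b': 0→{2, 4, 5}, 4→{3, 5}; union {2, 3, 4, 5}; ε-closure = {0, 2, 3, 4, 5}.
Read 'a': 0→{3}, 2→∅, 3→{1, 2, 3, 4}, 4→{2, 3}, 5→∅; union {1, 2, 3, 4}; ε-closure = {0, 1, 2, 3, 4}.
Read 'b': 0→{2, 4, 5}, 1→{0, 2, 4}, 2→{2, 3, 5}, 3→∅, 4→{3, 5}; now {0, 2, 3, 4, 5}.
Read 'b': 0→{2, 4, 5}, 2→{2, 3, 5}, 3→∅, 4→{3, 5}, 5→∅; union {2, 3, 4, 5}; ε-closure = {0, 2, 3, 4, 5}.
Read 'a': 0→{3}, 2→∅, 3→{1, 2, 3, 4}, 4→{2, 3}, 5→∅; union {1, 2, 3, 4}; ε-closure = {0, 1, 2, 3, 4}.
Read 'b': 0→{2, 4, 5}, 1→{0, 2, 4}, 2→{2, 3, 5}, 3→∅, 4→{3, 5}; now {0, 2, 3, 4, 5}.
Read 'b': 0→{2, 4, 5}, 2→{2, 3, 5}, 3→∅, 4→{3, 5}, 5→∅; union {2, 3, 4, 5}; ε-closure = {0, 2, 3, 4, 5}.
Read 'a': 0→{3}, 2→∅, 3→{1, 2, 3, 4}, 4→{2, 3}, 5→∅; union {1, 2, 3, 4}; ε-closure = {0, 1, 2, 3, 4}.
State 5 is not in {0, 1, 2, 3, 4}.

No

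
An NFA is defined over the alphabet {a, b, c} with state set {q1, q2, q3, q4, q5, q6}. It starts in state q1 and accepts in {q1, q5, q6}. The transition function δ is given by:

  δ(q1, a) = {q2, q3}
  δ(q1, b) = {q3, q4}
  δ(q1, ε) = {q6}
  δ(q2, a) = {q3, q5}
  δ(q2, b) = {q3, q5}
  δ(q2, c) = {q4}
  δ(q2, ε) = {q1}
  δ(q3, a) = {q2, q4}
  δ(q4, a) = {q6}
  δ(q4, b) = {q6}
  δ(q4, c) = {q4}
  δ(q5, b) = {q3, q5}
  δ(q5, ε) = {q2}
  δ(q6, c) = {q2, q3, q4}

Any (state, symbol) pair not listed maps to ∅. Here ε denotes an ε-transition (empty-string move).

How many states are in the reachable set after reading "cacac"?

5

Start: ε-closure({q1}) = {q1, q6}.
Read 'c': {q1, q6} → {q1, q2, q3, q4, q6}.
Read 'a': {q1, q2, q3, q4, q6} → {q1, q2, q3, q4, q5, q6}.
Read 'c': {q1, q2, q3, q4, q5, q6} → {q1, q2, q3, q4, q6}.
Read 'a': {q1, q2, q3, q4, q6} → {q1, q2, q3, q4, q5, q6}.
Read 'c': {q1, q2, q3, q4, q5, q6} → {q1, q2, q3, q4, q6}.
That set has 5 states.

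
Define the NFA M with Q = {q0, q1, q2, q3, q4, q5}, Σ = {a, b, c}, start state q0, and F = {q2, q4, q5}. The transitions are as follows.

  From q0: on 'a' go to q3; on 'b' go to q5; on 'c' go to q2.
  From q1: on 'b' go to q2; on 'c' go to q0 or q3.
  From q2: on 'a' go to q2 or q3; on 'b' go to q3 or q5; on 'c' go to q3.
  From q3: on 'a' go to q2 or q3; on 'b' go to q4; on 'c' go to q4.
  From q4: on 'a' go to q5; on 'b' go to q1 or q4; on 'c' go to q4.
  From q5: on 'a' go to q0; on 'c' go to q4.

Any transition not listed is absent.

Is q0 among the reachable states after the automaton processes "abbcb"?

No

Start in {q0}.
Read 'a': q0→{q3}; now {q3}.
Read 'b': q3→{q4}; now {q4}.
Read 'b': q4→{q1, q4}; now {q1, q4}.
Read 'c': q1→{q0, q3}, q4→{q4}; now {q0, q3, q4}.
Read 'b': q0→{q5}, q3→{q4}, q4→{q1, q4}; now {q1, q4, q5}.
State q0 is not in {q1, q4, q5}.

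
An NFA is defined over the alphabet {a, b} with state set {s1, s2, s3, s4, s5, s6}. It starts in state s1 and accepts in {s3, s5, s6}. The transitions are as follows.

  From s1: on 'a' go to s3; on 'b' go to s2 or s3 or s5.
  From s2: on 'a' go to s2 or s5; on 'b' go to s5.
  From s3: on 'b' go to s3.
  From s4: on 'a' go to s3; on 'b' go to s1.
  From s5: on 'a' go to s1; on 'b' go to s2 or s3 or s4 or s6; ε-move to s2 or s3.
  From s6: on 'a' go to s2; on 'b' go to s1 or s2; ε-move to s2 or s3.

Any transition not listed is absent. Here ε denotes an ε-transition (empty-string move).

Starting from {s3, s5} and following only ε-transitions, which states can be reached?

{s2, s3, s5}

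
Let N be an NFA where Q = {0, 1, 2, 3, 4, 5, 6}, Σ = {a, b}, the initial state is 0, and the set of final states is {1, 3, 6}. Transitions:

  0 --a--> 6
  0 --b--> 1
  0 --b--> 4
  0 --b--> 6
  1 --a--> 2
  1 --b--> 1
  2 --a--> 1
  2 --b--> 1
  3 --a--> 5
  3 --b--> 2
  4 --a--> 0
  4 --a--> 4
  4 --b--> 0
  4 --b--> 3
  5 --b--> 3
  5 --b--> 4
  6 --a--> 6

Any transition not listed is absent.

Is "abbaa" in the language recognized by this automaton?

No

Start in {0}.
Read 'a': 0→{6}; now {6}.
Read 'b': 6→∅; now ∅.
The set is empty and remains empty for the remaining 3 symbols.
The final set ∅ contains no accepting state.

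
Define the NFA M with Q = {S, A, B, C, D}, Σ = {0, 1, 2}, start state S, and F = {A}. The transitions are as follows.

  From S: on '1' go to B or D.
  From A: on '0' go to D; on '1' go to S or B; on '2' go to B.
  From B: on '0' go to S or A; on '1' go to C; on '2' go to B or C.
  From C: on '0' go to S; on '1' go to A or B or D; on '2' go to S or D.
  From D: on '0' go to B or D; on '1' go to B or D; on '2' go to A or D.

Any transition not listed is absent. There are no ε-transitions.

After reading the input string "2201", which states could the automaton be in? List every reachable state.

∅

Start in {S}.
Read '2': {S} → ∅.
The set is empty and remains empty for the remaining 3 symbols.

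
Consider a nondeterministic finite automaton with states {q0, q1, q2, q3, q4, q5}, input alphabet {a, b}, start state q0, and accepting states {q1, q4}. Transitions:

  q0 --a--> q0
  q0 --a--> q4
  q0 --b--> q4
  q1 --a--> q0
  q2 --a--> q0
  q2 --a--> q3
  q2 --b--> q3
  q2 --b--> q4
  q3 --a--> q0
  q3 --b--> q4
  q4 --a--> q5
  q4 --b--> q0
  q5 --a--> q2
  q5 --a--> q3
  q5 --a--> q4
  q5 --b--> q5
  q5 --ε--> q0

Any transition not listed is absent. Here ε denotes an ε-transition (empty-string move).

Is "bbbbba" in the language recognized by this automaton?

No

Start in {q0}.
Read 'b': {q0} → {q4}.
Read 'b': {q4} → {q0}.
Read 'b': {q0} → {q4}.
Read 'b': {q4} → {q0}.
Read 'b': {q0} → {q4}.
Read 'a': {q4} → {q0, q5}.
The final set {q0, q5} contains no accepting state.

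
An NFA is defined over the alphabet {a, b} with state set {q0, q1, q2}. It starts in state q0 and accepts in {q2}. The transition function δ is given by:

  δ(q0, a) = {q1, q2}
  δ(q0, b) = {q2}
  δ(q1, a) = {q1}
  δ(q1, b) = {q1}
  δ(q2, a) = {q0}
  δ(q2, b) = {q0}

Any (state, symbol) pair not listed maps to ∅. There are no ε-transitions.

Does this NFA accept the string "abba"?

No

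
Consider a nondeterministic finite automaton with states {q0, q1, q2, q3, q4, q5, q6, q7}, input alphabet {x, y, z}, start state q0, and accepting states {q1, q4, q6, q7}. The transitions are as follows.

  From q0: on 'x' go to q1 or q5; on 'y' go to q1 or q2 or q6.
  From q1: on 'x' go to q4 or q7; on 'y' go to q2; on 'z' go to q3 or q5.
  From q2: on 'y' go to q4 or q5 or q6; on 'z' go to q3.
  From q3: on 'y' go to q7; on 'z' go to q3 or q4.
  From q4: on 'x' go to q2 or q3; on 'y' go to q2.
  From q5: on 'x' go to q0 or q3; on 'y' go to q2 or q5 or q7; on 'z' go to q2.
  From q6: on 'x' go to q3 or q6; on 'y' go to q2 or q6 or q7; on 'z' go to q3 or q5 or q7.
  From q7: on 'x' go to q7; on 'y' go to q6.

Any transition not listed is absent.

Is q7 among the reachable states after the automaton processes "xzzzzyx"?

Start in {q0}.
Read 'x': {q0} → {q1, q5}.
Read 'z': {q1, q5} → {q2, q3, q5}.
Read 'z': {q2, q3, q5} → {q2, q3, q4}.
Read 'z': {q2, q3, q4} → {q3, q4}.
Read 'z': {q3, q4} → {q3, q4}.
Read 'y': {q3, q4} → {q2, q7}.
Read 'x': {q2, q7} → {q7}.
State q7 is in {q7}.

Yes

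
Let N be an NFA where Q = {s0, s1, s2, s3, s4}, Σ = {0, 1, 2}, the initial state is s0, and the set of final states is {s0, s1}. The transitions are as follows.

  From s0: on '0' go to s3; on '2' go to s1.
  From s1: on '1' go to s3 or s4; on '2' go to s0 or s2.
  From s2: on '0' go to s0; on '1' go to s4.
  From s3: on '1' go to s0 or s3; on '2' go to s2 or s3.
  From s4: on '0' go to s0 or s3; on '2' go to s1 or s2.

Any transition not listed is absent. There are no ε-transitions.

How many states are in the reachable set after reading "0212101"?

Start in {s0}.
Read '0': s0→{s3}; now {s3}.
Read '2': s3→{s2, s3}; now {s2, s3}.
Read '1': s2→{s4}, s3→{s0, s3}; now {s0, s3, s4}.
Read '2': s0→{s1}, s3→{s2, s3}, s4→{s1, s2}; now {s1, s2, s3}.
Read '1': s1→{s3, s4}, s2→{s4}, s3→{s0, s3}; now {s0, s3, s4}.
Read '0': s0→{s3}, s3→∅, s4→{s0, s3}; now {s0, s3}.
Read '1': s0→∅, s3→{s0, s3}; now {s0, s3}.
That set has 2 states.

2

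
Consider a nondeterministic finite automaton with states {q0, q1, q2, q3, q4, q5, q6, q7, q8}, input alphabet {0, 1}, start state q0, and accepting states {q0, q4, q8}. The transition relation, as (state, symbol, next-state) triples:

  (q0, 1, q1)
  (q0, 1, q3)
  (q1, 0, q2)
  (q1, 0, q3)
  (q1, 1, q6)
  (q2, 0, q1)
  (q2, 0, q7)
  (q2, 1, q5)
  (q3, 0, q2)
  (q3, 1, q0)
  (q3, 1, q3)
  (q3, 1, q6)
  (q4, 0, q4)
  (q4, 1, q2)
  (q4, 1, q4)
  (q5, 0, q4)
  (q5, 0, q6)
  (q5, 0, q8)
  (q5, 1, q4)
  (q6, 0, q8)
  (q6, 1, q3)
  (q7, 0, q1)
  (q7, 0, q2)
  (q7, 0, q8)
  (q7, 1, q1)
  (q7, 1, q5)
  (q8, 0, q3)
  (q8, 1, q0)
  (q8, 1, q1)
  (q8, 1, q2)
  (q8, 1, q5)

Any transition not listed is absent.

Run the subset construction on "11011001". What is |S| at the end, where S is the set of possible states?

7

Start in {q0}.
Read '1': {q0} → {q1, q3}.
Read '1': {q1, q3} → {q0, q3, q6}.
Read '0': {q0, q3, q6} → {q2, q8}.
Read '1': {q2, q8} → {q0, q1, q2, q5}.
Read '1': {q0, q1, q2, q5} → {q1, q3, q4, q5, q6}.
Read '0': {q1, q3, q4, q5, q6} → {q2, q3, q4, q6, q8}.
Read '0': {q2, q3, q4, q6, q8} → {q1, q2, q3, q4, q7, q8}.
Read '1': {q1, q2, q3, q4, q7, q8} → {q0, q1, q2, q3, q4, q5, q6}.
That set has 7 states.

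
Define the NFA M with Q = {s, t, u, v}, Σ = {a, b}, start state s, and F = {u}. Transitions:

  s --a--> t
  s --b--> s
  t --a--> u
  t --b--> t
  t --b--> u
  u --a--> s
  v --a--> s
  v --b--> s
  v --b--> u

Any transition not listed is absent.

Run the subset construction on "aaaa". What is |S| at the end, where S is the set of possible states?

1

Start in {s}.
Read 'a': s→{t}; now {t}.
Read 'a': t→{u}; now {u}.
Read 'a': u→{s}; now {s}.
Read 'a': s→{t}; now {t}.
That set has 1 state.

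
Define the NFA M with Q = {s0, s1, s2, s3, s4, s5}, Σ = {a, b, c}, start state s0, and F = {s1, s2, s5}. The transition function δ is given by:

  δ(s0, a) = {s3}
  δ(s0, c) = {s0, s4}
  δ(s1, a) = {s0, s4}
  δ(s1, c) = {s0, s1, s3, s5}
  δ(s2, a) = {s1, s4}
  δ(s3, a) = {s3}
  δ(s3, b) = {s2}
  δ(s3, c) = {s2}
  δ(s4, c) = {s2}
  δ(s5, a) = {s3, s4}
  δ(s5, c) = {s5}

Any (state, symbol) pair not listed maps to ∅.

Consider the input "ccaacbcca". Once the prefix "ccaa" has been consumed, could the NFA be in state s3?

Start in {s0}.
Read 'c': s0→{s0, s4}; now {s0, s4}.
Read 'c': s0→{s0, s4}, s4→{s2}; now {s0, s2, s4}.
Read 'a': s0→{s3}, s2→{s1, s4}, s4→∅; now {s1, s3, s4}.
Read 'a': s1→{s0, s4}, s3→{s3}, s4→∅; now {s0, s3, s4}.
State s3 is in {s0, s3, s4}.

Yes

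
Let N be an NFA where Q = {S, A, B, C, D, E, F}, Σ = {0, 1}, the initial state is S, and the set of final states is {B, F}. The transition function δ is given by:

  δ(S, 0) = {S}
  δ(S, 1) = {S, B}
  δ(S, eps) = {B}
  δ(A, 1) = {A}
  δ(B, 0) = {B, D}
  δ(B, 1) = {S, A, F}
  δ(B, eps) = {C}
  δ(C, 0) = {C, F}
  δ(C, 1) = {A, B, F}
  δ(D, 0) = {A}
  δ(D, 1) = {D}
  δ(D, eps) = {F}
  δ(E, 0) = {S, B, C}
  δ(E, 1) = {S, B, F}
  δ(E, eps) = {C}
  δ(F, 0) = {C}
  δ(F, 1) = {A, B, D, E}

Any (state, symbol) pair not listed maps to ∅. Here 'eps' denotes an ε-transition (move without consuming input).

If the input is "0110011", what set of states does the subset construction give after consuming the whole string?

{S, A, B, C, D, E, F}

Start: ε-closure({S}) = {S, B, C}.
Read '0': S→{S}, B→{B, D}, C→{C, F}; now {S, B, C, D, F}.
Read '1': S→{S, B}, B→{S, A, F}, C→{A, B, F}, D→{D}, F→{A, B, D, E}; union {S, A, B, D, E, F}; ε-closure = {S, A, B, C, D, E, F}.
Read '1': S→{S, B}, A→{A}, B→{S, A, F}, C→{A, B, F}, D→{D}, E→{S, B, F}, F→{A, B, D, E}; union {S, A, B, D, E, F}; ε-closure = {S, A, B, C, D, E, F}.
Read '0': S→{S}, A→∅, B→{B, D}, C→{C, F}, D→{A}, E→{S, B, C}, F→{C}; now {S, A, B, C, D, F}.
Read '0': S→{S}, A→∅, B→{B, D}, C→{C, F}, D→{A}, F→{C}; now {S, A, B, C, D, F}.
Read '1': S→{S, B}, A→{A}, B→{S, A, F}, C→{A, B, F}, D→{D}, F→{A, B, D, E}; union {S, A, B, D, E, F}; ε-closure = {S, A, B, C, D, E, F}.
Read '1': S→{S, B}, A→{A}, B→{S, A, F}, C→{A, B, F}, D→{D}, E→{S, B, F}, F→{A, B, D, E}; union {S, A, B, D, E, F}; ε-closure = {S, A, B, C, D, E, F}.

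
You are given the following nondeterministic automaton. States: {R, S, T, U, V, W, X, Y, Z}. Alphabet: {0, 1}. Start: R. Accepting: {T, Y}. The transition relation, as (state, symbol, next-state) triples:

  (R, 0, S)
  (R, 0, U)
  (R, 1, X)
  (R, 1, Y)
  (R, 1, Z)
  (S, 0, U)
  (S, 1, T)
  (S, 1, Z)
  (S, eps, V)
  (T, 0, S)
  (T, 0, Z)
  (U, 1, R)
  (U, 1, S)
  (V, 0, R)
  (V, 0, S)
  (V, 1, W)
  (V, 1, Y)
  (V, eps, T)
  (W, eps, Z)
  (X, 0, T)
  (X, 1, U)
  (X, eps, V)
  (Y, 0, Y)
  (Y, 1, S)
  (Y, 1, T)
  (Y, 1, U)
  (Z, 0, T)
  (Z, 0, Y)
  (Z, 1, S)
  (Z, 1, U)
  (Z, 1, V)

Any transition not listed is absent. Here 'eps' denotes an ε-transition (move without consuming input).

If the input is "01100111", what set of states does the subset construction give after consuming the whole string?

{R, S, T, U, V, W, X, Y, Z}

Start in {R}.
Read '0': {R} → {S, T, U, V}.
Read '1': {S, T, U, V} → {R, S, T, V, W, Y, Z}.
Read '1': {R, S, T, V, W, Y, Z} → {S, T, U, V, W, X, Y, Z}.
Read '0': {S, T, U, V, W, X, Y, Z} → {R, S, T, U, V, Y, Z}.
Read '0': {R, S, T, U, V, Y, Z} → {R, S, T, U, V, Y, Z}.
Read '1': {R, S, T, U, V, Y, Z} → {R, S, T, U, V, W, X, Y, Z}.
Read '1': {R, S, T, U, V, W, X, Y, Z} → {R, S, T, U, V, W, X, Y, Z}.
Read '1': {R, S, T, U, V, W, X, Y, Z} → {R, S, T, U, V, W, X, Y, Z}.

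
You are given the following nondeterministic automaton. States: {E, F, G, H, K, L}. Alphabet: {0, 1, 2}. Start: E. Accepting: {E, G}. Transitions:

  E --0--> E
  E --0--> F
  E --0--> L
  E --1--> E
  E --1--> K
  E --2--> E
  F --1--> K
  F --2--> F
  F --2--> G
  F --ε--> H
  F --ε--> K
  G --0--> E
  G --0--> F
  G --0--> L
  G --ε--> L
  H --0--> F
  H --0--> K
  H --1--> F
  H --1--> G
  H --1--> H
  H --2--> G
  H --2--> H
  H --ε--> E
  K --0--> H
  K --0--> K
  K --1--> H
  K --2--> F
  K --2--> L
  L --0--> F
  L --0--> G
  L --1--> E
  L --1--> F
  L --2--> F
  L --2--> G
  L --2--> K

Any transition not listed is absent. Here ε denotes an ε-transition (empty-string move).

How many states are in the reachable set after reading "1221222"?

6

Start in {E}.
Read '1': E→{E, K}; now {E, K}.
Read '2': E→{E}, K→{F, L}; union {E, F, L}; ε-closure = {E, F, H, K, L}.
Read '2': E→{E}, F→{F, G}, H→{G, H}, K→{F, L}, L→{F, G, K}; now {E, F, G, H, K, L}.
Read '1': E→{E, K}, F→{K}, G→∅, H→{F, G, H}, K→{H}, L→{E, F}; union {E, F, G, H, K}; ε-closure = {E, F, G, H, K, L}.
Read '2': E→{E}, F→{F, G}, G→∅, H→{G, H}, K→{F, L}, L→{F, G, K}; now {E, F, G, H, K, L}.
Read '2': E→{E}, F→{F, G}, G→∅, H→{G, H}, K→{F, L}, L→{F, G, K}; now {E, F, G, H, K, L}.
Read '2': E→{E}, F→{F, G}, G→∅, H→{G, H}, K→{F, L}, L→{F, G, K}; now {E, F, G, H, K, L}.
That set has 6 states.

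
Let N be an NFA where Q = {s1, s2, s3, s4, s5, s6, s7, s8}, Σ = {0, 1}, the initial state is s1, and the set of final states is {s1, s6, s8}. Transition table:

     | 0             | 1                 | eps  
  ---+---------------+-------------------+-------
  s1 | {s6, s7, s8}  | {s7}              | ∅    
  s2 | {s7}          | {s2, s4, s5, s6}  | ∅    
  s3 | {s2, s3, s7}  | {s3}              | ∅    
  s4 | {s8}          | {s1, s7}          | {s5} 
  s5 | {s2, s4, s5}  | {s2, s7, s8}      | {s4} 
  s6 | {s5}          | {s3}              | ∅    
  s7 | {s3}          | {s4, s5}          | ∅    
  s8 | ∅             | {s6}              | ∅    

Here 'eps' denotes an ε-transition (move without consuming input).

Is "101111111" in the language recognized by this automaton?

Start in {s1}.
Read '1': s1→{s7}; now {s7}.
Read '0': s7→{s3}; now {s3}.
Read '1': s3→{s3}; now {s3}.
Read '1': s3→{s3}; now {s3}.
Read '1': s3→{s3}; now {s3}.
Read '1': s3→{s3}; now {s3}.
Read '1': s3→{s3}; now {s3}.
Read '1': s3→{s3}; now {s3}.
Read '1': s3→{s3}; now {s3}.
The final set {s3} contains no accepting state.

No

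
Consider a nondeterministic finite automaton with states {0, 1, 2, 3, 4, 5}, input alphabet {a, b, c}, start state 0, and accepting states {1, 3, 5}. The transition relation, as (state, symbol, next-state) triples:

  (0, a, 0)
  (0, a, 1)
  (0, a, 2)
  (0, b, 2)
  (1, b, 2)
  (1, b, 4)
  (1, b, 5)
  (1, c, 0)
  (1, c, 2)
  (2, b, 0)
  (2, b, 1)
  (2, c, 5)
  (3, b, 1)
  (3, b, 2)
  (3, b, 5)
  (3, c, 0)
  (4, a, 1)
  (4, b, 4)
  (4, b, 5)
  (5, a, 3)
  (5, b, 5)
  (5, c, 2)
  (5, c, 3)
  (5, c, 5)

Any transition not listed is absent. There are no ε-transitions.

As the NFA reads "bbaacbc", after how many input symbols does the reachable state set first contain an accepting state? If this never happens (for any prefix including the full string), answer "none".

2

Start in {0}.
Read 'b': {0} → {2}.
Read 'b': {2} → {0, 1}.
None of the earlier sets intersect F, but {0, 1} does.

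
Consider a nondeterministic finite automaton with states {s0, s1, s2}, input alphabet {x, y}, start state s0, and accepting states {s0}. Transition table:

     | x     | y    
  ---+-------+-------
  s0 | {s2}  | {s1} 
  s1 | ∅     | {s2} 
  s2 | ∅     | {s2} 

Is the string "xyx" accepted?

Start in {s0}.
Read 'x': {s0} → {s2}.
Read 'y': {s2} → {s2}.
Read 'x': {s2} → ∅.
The final set ∅ contains no accepting state.

No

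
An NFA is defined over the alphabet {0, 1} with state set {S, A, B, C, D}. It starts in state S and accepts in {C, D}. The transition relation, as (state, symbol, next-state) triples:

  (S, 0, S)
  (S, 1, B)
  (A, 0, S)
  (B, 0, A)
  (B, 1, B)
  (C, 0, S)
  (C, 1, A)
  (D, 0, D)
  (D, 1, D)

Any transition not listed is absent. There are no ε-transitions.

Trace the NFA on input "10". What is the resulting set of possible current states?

Start in {S}.
Read '1': S→{B}; now {B}.
Read '0': B→{A}; now {A}.

{A}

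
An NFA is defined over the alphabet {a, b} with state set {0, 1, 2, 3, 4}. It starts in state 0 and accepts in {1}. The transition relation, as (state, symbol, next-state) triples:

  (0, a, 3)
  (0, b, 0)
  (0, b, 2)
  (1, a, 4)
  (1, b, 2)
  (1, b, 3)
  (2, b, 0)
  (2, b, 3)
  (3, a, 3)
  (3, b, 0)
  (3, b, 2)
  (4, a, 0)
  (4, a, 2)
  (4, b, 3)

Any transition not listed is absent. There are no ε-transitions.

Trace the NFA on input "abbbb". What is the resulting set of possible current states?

{0, 2, 3}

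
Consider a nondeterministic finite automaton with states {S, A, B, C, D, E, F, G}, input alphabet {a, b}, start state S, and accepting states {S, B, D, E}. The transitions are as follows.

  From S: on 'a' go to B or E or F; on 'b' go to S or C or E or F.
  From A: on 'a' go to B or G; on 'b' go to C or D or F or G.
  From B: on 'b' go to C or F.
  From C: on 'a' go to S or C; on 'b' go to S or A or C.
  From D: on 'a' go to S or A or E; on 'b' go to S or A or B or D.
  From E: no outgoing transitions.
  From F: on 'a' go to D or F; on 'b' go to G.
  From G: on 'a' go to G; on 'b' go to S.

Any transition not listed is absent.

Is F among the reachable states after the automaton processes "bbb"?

Yes

Start in {S}.
Read 'b': S→{S, C, E, F}; now {S, C, E, F}.
Read 'b': S→{S, C, E, F}, C→{S, A, C}, E→∅, F→{G}; now {S, A, C, E, F, G}.
Read 'b': S→{S, C, E, F}, A→{C, D, F, G}, C→{S, A, C}, E→∅, F→{G}, G→{S}; now {S, A, C, D, E, F, G}.
State F is in {S, A, C, D, E, F, G}.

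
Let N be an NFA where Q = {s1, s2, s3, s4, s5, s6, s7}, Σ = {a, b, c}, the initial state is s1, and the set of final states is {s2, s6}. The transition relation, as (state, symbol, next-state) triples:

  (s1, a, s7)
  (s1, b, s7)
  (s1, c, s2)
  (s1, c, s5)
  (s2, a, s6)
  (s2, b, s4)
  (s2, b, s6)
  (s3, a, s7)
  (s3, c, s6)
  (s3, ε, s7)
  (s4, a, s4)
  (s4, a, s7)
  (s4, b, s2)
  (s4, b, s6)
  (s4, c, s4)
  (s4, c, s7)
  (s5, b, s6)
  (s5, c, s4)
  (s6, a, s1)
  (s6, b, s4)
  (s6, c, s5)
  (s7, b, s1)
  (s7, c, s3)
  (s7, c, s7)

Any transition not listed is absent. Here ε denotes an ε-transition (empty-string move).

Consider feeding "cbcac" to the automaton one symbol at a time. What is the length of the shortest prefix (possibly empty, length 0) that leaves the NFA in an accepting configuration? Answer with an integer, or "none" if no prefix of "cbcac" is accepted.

Start in {s1}.
Read 'c': s1→{s2, s5}; now {s2, s5}.
None of the earlier sets intersect F, but {s2, s5} does.

1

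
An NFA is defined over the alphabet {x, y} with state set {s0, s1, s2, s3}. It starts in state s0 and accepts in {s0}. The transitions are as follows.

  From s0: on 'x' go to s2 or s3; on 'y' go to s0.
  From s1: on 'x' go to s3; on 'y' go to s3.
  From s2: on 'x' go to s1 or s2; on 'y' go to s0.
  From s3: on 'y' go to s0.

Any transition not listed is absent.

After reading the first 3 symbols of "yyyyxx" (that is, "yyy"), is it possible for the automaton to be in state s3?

Start in {s0}.
Read 'y': s0→{s0}; now {s0}.
Read 'y': s0→{s0}; now {s0}.
Read 'y': s0→{s0}; now {s0}.
State s3 is not in {s0}.

No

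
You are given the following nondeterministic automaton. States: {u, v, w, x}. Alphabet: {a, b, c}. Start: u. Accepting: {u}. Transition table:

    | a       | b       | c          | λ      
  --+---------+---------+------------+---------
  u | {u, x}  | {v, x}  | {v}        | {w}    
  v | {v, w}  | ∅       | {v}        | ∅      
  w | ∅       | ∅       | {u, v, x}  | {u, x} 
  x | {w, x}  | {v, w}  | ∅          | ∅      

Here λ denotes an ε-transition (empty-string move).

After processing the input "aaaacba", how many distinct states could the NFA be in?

4

Start: ε-closure({u}) = {u, w, x}.
Read 'a': u→{u, x}, w→∅, x→{w, x}; now {u, w, x}.
Read 'a': u→{u, x}, w→∅, x→{w, x}; now {u, w, x}.
Read 'a': u→{u, x}, w→∅, x→{w, x}; now {u, w, x}.
Read 'a': u→{u, x}, w→∅, x→{w, x}; now {u, w, x}.
Read 'c': u→{v}, w→{u, v, x}, x→∅; union {u, v, x}; ε-closure = {u, v, w, x}.
Read 'b': u→{v, x}, v→∅, w→∅, x→{v, w}; union {v, w, x}; ε-closure = {u, v, w, x}.
Read 'a': u→{u, x}, v→{v, w}, w→∅, x→{w, x}; now {u, v, w, x}.
That set has 4 states.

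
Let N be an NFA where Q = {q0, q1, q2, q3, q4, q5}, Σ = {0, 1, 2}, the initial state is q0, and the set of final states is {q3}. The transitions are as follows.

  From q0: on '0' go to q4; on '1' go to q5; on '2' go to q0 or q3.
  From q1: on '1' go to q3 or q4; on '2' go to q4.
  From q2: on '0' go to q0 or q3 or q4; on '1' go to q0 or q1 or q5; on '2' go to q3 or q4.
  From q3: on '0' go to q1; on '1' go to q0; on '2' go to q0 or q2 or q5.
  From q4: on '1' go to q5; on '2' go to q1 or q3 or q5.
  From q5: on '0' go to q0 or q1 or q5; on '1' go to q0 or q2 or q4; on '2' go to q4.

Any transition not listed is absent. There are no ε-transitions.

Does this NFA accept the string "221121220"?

Yes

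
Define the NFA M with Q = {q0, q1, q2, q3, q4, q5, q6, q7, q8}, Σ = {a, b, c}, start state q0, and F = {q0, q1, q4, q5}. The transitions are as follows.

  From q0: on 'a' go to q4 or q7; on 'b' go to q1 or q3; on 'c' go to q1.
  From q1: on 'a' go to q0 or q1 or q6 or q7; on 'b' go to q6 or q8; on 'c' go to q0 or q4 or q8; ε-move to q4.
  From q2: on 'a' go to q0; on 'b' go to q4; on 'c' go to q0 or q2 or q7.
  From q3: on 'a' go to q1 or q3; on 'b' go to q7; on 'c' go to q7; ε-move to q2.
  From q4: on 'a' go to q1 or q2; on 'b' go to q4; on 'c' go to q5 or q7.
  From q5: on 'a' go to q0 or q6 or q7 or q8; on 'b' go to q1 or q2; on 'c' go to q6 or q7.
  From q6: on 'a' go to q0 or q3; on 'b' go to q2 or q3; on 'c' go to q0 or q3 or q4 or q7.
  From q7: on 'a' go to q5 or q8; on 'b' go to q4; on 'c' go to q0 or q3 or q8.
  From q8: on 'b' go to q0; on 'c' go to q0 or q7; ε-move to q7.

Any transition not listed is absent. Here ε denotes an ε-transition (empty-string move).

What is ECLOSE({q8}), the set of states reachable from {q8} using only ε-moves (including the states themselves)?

{q7, q8}

Begin with {q8}.
ε-move q8 → q7; add q7.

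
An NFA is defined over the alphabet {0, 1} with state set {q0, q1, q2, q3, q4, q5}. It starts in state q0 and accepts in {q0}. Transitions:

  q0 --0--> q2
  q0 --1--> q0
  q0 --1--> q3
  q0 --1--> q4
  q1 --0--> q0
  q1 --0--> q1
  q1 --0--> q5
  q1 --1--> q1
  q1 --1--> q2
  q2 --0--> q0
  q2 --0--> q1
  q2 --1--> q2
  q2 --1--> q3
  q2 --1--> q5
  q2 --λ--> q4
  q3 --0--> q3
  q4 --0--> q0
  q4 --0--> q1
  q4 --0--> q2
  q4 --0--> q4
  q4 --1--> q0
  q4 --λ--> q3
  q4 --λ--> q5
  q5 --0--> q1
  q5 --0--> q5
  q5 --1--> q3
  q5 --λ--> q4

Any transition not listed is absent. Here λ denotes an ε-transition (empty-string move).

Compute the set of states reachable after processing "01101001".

{q0, q1, q2, q3, q4, q5}

Start in {q0}.
Read '0': {q0} → {q2, q3, q4, q5}.
Read '1': {q2, q3, q4, q5} → {q0, q2, q3, q4, q5}.
Read '1': {q0, q2, q3, q4, q5} → {q0, q2, q3, q4, q5}.
Read '0': {q0, q2, q3, q4, q5} → {q0, q1, q2, q3, q4, q5}.
Read '1': {q0, q1, q2, q3, q4, q5} → {q0, q1, q2, q3, q4, q5}.
Read '0': {q0, q1, q2, q3, q4, q5} → {q0, q1, q2, q3, q4, q5}.
Read '0': {q0, q1, q2, q3, q4, q5} → {q0, q1, q2, q3, q4, q5}.
Read '1': {q0, q1, q2, q3, q4, q5} → {q0, q1, q2, q3, q4, q5}.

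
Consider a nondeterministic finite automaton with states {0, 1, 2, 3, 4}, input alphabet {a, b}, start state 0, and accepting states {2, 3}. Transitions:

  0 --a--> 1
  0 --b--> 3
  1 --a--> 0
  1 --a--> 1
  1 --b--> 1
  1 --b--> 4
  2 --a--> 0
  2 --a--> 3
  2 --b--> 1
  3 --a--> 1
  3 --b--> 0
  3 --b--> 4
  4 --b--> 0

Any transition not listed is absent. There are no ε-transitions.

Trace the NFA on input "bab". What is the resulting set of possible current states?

Start in {0}.
Read 'b': {0} → {3}.
Read 'a': {3} → {1}.
Read 'b': {1} → {1, 4}.

{1, 4}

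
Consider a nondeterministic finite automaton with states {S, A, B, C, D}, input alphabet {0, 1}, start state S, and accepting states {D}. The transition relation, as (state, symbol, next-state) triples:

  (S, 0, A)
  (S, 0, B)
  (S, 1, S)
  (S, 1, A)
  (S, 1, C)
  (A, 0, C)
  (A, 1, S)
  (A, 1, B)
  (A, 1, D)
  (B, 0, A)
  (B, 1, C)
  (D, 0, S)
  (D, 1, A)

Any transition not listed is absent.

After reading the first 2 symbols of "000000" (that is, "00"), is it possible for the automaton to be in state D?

No

Start in {S}.
Read '0': S→{A, B}; now {A, B}.
Read '0': A→{C}, B→{A}; now {A, C}.
State D is not in {A, C}.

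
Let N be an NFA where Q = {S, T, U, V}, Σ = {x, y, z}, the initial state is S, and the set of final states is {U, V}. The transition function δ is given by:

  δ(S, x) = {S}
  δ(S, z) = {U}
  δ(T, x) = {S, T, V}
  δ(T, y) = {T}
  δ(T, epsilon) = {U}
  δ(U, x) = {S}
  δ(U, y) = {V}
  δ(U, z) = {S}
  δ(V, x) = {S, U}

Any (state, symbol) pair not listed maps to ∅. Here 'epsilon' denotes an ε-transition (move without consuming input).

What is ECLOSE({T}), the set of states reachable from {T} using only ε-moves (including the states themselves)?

Begin with {T}.
ε-move T → U; add U.

{T, U}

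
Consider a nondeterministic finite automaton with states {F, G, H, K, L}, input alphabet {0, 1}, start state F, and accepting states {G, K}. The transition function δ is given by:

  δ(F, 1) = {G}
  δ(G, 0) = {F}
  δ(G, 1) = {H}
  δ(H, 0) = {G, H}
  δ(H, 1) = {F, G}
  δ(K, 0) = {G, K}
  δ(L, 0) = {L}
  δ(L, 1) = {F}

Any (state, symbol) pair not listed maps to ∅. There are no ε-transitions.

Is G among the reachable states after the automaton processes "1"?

Yes

Start in {F}.
Read '1': {F} → {G}.
State G is in {G}.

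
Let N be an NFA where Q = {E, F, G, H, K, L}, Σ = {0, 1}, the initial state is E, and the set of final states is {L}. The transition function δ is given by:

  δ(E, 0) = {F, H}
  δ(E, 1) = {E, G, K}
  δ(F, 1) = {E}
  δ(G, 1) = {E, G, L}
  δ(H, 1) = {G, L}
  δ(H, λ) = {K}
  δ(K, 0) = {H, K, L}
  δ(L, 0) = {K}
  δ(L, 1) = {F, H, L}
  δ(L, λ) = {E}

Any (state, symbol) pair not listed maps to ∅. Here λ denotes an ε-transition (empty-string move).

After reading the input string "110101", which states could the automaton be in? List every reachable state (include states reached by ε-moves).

{E, F, G, H, K, L}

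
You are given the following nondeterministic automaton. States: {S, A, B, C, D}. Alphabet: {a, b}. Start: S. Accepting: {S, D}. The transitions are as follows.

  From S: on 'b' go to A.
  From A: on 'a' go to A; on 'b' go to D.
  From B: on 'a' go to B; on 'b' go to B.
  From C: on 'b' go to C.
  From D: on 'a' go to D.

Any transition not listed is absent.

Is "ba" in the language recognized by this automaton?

Start in {S}.
Read 'b': S→{A}; now {A}.
Read 'a': A→{A}; now {A}.
The final set {A} contains no accepting state.

No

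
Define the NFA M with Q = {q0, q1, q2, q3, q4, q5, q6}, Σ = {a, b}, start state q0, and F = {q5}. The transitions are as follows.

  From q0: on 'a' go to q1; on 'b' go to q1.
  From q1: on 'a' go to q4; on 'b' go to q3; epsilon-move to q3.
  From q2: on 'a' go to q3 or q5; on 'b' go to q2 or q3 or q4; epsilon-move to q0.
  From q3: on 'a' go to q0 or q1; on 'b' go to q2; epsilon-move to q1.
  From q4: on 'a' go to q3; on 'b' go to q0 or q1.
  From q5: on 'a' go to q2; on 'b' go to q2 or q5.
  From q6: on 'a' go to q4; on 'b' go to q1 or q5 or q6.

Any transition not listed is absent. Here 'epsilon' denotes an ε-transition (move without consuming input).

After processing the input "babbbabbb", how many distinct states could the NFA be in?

6

Start in {q0}.
Read 'b': q0→{q1}; union {q1}; ε-closure = {q1, q3}.
Read 'a': q1→{q4}, q3→{q0, q1}; union {q0, q1, q4}; ε-closure = {q0, q1, q3, q4}.
Read 'b': q0→{q1}, q1→{q3}, q3→{q2}, q4→{q0, q1}; now {q0, q1, q2, q3}.
Read 'b': q0→{q1}, q1→{q3}, q2→{q2, q3, q4}, q3→{q2}; union {q1, q2, q3, q4}; ε-closure = {q0, q1, q2, q3, q4}.
Read 'b': q0→{q1}, q1→{q3}, q2→{q2, q3, q4}, q3→{q2}, q4→{q0, q1}; now {q0, q1, q2, q3, q4}.
Read 'a': q0→{q1}, q1→{q4}, q2→{q3, q5}, q3→{q0, q1}, q4→{q3}; now {q0, q1, q3, q4, q5}.
Read 'b': q0→{q1}, q1→{q3}, q3→{q2}, q4→{q0, q1}, q5→{q2, q5}; now {q0, q1, q2, q3, q5}.
Read 'b': q0→{q1}, q1→{q3}, q2→{q2, q3, q4}, q3→{q2}, q5→{q2, q5}; union {q1, q2, q3, q4, q5}; ε-closure = {q0, q1, q2, q3, q4, q5}.
Read 'b': q0→{q1}, q1→{q3}, q2→{q2, q3, q4}, q3→{q2}, q4→{q0, q1}, q5→{q2, q5}; now {q0, q1, q2, q3, q4, q5}.
That set has 6 states.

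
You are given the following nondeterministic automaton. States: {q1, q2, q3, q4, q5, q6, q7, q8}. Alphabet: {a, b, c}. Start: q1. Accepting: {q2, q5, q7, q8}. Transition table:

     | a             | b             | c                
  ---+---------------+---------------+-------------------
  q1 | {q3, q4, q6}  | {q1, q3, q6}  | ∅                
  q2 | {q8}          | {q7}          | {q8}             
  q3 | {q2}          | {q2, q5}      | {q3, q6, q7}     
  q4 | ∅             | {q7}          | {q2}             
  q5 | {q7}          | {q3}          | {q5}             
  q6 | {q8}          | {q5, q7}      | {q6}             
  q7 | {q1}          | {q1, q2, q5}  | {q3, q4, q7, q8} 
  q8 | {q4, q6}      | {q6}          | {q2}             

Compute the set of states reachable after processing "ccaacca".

Start in {q1}.
Read 'c': q1→∅; now ∅.
The set is empty and remains empty for the remaining 6 symbols.

∅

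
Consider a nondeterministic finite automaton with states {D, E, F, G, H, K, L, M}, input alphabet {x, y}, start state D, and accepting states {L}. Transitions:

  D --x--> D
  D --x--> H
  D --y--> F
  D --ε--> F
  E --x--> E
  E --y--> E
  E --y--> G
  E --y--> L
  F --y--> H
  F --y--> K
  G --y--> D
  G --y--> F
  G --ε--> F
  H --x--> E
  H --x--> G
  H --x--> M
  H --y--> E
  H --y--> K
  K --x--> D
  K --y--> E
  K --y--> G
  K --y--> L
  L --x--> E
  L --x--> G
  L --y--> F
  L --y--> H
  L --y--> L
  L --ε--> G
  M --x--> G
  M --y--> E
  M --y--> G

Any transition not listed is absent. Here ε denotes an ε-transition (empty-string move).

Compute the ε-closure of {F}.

{F}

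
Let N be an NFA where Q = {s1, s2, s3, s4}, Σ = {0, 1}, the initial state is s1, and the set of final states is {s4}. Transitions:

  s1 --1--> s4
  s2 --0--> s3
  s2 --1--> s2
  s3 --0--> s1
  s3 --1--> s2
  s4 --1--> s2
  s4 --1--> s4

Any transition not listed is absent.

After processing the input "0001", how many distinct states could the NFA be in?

Start in {s1}.
Read '0': s1→∅; now ∅.
The set is empty and remains empty for the remaining 3 symbols.
That set has 0 states.

0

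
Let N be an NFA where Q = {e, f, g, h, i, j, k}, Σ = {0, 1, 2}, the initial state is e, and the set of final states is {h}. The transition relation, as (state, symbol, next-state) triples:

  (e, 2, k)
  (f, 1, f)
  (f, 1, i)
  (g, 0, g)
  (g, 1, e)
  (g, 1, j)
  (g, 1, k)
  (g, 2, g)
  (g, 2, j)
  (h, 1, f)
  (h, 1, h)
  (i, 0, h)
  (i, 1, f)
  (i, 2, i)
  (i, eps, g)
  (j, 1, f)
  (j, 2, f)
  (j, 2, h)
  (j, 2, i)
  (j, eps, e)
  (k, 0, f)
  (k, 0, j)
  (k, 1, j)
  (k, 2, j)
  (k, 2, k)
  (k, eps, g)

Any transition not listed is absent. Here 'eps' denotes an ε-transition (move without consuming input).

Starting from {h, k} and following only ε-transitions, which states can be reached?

{g, h, k}

Begin with {h, k}.
ε-move k → g; add g.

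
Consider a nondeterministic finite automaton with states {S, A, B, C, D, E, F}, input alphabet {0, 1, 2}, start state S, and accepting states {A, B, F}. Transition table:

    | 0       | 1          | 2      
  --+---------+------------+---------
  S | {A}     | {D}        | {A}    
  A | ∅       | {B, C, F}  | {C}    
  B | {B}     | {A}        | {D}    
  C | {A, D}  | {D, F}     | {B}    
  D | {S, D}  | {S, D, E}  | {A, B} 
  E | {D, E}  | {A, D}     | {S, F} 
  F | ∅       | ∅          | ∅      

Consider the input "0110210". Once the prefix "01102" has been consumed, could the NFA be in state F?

Start in {S}.
Read '0': S→{A}; now {A}.
Read '1': A→{B, C, F}; now {B, C, F}.
Read '1': B→{A}, C→{D, F}, F→∅; now {A, D, F}.
Read '0': A→∅, D→{S, D}, F→∅; now {S, D}.
Read '2': S→{A}, D→{A, B}; now {A, B}.
State F is not in {A, B}.

No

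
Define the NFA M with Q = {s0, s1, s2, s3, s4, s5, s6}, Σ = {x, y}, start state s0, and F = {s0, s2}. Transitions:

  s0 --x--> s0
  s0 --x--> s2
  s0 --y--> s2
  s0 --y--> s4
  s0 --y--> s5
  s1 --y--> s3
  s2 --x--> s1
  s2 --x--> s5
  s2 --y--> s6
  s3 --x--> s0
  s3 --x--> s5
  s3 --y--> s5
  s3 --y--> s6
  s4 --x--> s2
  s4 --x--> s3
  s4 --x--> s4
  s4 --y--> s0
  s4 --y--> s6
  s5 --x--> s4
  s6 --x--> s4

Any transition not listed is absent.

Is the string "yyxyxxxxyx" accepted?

Yes

Start in {s0}.
Read 'y': {s0} → {s2, s4, s5}.
Read 'y': {s2, s4, s5} → {s0, s6}.
Read 'x': {s0, s6} → {s0, s2, s4}.
Read 'y': {s0, s2, s4} → {s0, s2, s4, s5, s6}.
Read 'x': {s0, s2, s4, s5, s6} → {s0, s1, s2, s3, s4, s5}.
Read 'x': {s0, s1, s2, s3, s4, s5} → {s0, s1, s2, s3, s4, s5}.
Read 'x': {s0, s1, s2, s3, s4, s5} → {s0, s1, s2, s3, s4, s5}.
Read 'x': {s0, s1, s2, s3, s4, s5} → {s0, s1, s2, s3, s4, s5}.
Read 'y': {s0, s1, s2, s3, s4, s5} → {s0, s2, s3, s4, s5, s6}.
Read 'x': {s0, s2, s3, s4, s5, s6} → {s0, s1, s2, s3, s4, s5}.
The final set {s0, s1, s2, s3, s4, s5} contains the accepting states s0, s2.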